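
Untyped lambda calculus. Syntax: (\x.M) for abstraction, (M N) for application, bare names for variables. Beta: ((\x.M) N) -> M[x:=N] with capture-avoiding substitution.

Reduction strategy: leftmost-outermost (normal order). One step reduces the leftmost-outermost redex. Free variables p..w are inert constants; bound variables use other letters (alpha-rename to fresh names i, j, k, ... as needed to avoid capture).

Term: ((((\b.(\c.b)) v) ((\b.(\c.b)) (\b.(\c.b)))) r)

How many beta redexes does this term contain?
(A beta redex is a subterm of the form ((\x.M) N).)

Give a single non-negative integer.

Term: ((((\b.(\c.b)) v) ((\b.(\c.b)) (\b.(\c.b)))) r)
  Redex: ((\b.(\c.b)) v)
  Redex: ((\b.(\c.b)) (\b.(\c.b)))
Total redexes: 2

Answer: 2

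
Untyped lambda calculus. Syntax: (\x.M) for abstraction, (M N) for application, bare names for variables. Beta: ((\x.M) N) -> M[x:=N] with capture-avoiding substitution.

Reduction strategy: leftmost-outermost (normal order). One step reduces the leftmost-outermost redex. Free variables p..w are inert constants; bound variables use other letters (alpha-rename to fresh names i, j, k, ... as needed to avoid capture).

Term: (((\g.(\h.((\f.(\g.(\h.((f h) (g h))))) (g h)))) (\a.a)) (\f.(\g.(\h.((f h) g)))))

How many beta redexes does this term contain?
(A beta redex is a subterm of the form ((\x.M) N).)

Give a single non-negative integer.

Term: (((\g.(\h.((\f.(\g.(\h.((f h) (g h))))) (g h)))) (\a.a)) (\f.(\g.(\h.((f h) g)))))
  Redex: ((\g.(\h.((\f.(\g.(\h.((f h) (g h))))) (g h)))) (\a.a))
  Redex: ((\f.(\g.(\h.((f h) (g h))))) (g h))
Total redexes: 2

Answer: 2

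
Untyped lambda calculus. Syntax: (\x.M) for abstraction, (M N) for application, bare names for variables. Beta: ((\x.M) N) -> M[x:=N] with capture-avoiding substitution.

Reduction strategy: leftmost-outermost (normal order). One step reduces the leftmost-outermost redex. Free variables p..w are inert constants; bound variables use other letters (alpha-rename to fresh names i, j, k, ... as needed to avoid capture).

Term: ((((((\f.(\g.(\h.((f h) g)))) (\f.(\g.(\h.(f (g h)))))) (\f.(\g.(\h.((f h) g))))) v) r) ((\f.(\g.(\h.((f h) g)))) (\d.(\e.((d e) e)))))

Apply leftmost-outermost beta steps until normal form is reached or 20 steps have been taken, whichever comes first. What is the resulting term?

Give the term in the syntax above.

Answer: ((v (\g.(\h.((r h) g)))) (\g.(\h.((h g) g))))

Derivation:
Step 0: ((((((\f.(\g.(\h.((f h) g)))) (\f.(\g.(\h.(f (g h)))))) (\f.(\g.(\h.((f h) g))))) v) r) ((\f.(\g.(\h.((f h) g)))) (\d.(\e.((d e) e)))))
Step 1: (((((\g.(\h.(((\f.(\g.(\h.(f (g h))))) h) g))) (\f.(\g.(\h.((f h) g))))) v) r) ((\f.(\g.(\h.((f h) g)))) (\d.(\e.((d e) e)))))
Step 2: ((((\h.(((\f.(\g.(\h.(f (g h))))) h) (\f.(\g.(\h.((f h) g)))))) v) r) ((\f.(\g.(\h.((f h) g)))) (\d.(\e.((d e) e)))))
Step 3: (((((\f.(\g.(\h.(f (g h))))) v) (\f.(\g.(\h.((f h) g))))) r) ((\f.(\g.(\h.((f h) g)))) (\d.(\e.((d e) e)))))
Step 4: ((((\g.(\h.(v (g h)))) (\f.(\g.(\h.((f h) g))))) r) ((\f.(\g.(\h.((f h) g)))) (\d.(\e.((d e) e)))))
Step 5: (((\h.(v ((\f.(\g.(\h.((f h) g)))) h))) r) ((\f.(\g.(\h.((f h) g)))) (\d.(\e.((d e) e)))))
Step 6: ((v ((\f.(\g.(\h.((f h) g)))) r)) ((\f.(\g.(\h.((f h) g)))) (\d.(\e.((d e) e)))))
Step 7: ((v (\g.(\h.((r h) g)))) ((\f.(\g.(\h.((f h) g)))) (\d.(\e.((d e) e)))))
Step 8: ((v (\g.(\h.((r h) g)))) (\g.(\h.(((\d.(\e.((d e) e))) h) g))))
Step 9: ((v (\g.(\h.((r h) g)))) (\g.(\h.((\e.((h e) e)) g))))
Step 10: ((v (\g.(\h.((r h) g)))) (\g.(\h.((h g) g))))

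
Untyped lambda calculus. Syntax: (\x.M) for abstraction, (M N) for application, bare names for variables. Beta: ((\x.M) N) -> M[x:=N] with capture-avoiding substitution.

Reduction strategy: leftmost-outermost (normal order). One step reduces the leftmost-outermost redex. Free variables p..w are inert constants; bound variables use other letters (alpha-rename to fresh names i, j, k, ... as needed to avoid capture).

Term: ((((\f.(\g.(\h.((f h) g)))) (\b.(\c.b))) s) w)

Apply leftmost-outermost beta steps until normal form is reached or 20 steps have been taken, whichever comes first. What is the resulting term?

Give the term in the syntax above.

Answer: w

Derivation:
Step 0: ((((\f.(\g.(\h.((f h) g)))) (\b.(\c.b))) s) w)
Step 1: (((\g.(\h.(((\b.(\c.b)) h) g))) s) w)
Step 2: ((\h.(((\b.(\c.b)) h) s)) w)
Step 3: (((\b.(\c.b)) w) s)
Step 4: ((\c.w) s)
Step 5: w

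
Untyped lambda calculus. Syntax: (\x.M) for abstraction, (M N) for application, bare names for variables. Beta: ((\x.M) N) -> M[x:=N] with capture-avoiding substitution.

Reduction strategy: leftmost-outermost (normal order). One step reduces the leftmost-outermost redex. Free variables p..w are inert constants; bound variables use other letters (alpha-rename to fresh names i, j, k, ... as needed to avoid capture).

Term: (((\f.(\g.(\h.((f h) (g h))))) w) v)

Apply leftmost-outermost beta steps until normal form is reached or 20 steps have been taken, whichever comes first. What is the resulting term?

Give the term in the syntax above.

Step 0: (((\f.(\g.(\h.((f h) (g h))))) w) v)
Step 1: ((\g.(\h.((w h) (g h)))) v)
Step 2: (\h.((w h) (v h)))

Answer: (\h.((w h) (v h)))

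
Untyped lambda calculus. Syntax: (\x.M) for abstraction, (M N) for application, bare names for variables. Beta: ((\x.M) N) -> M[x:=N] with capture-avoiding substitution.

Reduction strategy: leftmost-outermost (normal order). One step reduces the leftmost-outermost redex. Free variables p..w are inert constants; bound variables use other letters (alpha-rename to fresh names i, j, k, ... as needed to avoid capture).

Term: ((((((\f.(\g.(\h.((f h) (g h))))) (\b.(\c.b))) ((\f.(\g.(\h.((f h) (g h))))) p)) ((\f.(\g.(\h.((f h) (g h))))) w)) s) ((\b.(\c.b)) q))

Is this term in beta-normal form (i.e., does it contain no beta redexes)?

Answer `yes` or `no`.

Term: ((((((\f.(\g.(\h.((f h) (g h))))) (\b.(\c.b))) ((\f.(\g.(\h.((f h) (g h))))) p)) ((\f.(\g.(\h.((f h) (g h))))) w)) s) ((\b.(\c.b)) q))
Found 4 beta redex(es).

Answer: no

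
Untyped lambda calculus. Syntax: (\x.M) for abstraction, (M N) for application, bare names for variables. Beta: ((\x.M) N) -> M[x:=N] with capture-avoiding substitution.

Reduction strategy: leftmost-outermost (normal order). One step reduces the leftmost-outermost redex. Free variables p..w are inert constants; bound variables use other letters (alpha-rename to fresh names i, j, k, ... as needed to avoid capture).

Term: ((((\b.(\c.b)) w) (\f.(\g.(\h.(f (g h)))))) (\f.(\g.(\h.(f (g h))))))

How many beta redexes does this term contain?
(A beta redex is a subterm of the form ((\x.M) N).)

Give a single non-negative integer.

Answer: 1

Derivation:
Term: ((((\b.(\c.b)) w) (\f.(\g.(\h.(f (g h)))))) (\f.(\g.(\h.(f (g h))))))
  Redex: ((\b.(\c.b)) w)
Total redexes: 1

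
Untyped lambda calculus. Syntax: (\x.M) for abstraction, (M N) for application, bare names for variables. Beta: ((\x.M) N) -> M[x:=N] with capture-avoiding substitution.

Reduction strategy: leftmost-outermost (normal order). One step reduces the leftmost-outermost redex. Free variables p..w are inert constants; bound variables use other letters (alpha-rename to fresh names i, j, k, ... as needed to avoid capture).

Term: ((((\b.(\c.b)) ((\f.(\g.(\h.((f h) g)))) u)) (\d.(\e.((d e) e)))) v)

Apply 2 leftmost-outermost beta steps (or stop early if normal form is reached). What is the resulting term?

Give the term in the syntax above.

Answer: (((\f.(\g.(\h.((f h) g)))) u) v)

Derivation:
Step 0: ((((\b.(\c.b)) ((\f.(\g.(\h.((f h) g)))) u)) (\d.(\e.((d e) e)))) v)
Step 1: (((\c.((\f.(\g.(\h.((f h) g)))) u)) (\d.(\e.((d e) e)))) v)
Step 2: (((\f.(\g.(\h.((f h) g)))) u) v)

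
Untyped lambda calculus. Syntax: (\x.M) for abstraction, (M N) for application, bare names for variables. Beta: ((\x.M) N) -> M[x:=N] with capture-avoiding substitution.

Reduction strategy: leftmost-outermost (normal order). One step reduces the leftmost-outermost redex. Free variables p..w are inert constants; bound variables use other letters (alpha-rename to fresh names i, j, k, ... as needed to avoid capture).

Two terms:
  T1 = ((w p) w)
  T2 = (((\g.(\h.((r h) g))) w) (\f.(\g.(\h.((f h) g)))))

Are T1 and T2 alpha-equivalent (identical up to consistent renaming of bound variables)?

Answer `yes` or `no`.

Answer: no

Derivation:
Term 1: ((w p) w)
Term 2: (((\g.(\h.((r h) g))) w) (\f.(\g.(\h.((f h) g)))))
Alpha-equivalence: compare structure up to binder renaming.
Result: False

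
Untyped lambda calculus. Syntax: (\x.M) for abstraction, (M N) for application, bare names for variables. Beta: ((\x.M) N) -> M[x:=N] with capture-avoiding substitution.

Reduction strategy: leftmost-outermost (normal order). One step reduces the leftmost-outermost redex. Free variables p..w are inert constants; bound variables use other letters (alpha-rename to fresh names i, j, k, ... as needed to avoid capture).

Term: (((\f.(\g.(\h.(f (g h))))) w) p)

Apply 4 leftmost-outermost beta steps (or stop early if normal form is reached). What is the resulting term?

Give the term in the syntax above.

Answer: (\h.(w (p h)))

Derivation:
Step 0: (((\f.(\g.(\h.(f (g h))))) w) p)
Step 1: ((\g.(\h.(w (g h)))) p)
Step 2: (\h.(w (p h)))
Step 3: (normal form reached)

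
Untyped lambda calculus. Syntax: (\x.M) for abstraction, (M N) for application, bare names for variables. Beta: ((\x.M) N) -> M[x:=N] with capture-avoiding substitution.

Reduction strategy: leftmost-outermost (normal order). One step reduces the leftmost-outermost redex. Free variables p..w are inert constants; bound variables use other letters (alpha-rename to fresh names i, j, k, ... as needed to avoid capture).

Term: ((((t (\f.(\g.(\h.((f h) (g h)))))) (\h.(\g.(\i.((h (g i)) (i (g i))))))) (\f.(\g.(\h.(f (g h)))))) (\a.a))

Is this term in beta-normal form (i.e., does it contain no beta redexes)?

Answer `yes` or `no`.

Answer: yes

Derivation:
Term: ((((t (\f.(\g.(\h.((f h) (g h)))))) (\h.(\g.(\i.((h (g i)) (i (g i))))))) (\f.(\g.(\h.(f (g h)))))) (\a.a))
No beta redexes found.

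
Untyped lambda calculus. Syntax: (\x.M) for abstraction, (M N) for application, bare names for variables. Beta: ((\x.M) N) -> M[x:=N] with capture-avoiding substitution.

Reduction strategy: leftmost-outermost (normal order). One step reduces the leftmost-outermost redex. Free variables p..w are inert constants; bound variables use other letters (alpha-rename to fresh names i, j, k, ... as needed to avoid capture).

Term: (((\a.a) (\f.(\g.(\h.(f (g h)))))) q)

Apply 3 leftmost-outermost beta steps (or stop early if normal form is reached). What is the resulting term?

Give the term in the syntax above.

Answer: (\g.(\h.(q (g h))))

Derivation:
Step 0: (((\a.a) (\f.(\g.(\h.(f (g h)))))) q)
Step 1: ((\f.(\g.(\h.(f (g h))))) q)
Step 2: (\g.(\h.(q (g h))))
Step 3: (normal form reached)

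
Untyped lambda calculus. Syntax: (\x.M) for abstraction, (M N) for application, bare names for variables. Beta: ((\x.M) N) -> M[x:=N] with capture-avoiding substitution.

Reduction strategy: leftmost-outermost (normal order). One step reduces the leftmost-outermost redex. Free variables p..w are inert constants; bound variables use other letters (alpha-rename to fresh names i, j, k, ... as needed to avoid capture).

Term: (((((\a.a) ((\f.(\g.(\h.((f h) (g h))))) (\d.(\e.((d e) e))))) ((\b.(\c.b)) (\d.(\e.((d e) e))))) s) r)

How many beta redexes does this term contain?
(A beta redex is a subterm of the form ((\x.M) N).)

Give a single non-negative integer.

Term: (((((\a.a) ((\f.(\g.(\h.((f h) (g h))))) (\d.(\e.((d e) e))))) ((\b.(\c.b)) (\d.(\e.((d e) e))))) s) r)
  Redex: ((\a.a) ((\f.(\g.(\h.((f h) (g h))))) (\d.(\e.((d e) e)))))
  Redex: ((\f.(\g.(\h.((f h) (g h))))) (\d.(\e.((d e) e))))
  Redex: ((\b.(\c.b)) (\d.(\e.((d e) e))))
Total redexes: 3

Answer: 3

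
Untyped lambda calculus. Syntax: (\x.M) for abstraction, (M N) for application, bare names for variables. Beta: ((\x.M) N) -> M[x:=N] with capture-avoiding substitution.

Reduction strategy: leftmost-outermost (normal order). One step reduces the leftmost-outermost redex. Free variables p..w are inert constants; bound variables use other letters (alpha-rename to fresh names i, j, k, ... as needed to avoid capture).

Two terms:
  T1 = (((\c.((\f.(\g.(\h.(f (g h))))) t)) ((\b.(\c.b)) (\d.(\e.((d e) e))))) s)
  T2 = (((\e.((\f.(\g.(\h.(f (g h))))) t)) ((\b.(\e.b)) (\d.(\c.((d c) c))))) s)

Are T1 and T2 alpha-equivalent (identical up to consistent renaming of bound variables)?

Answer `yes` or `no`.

Answer: yes

Derivation:
Term 1: (((\c.((\f.(\g.(\h.(f (g h))))) t)) ((\b.(\c.b)) (\d.(\e.((d e) e))))) s)
Term 2: (((\e.((\f.(\g.(\h.(f (g h))))) t)) ((\b.(\e.b)) (\d.(\c.((d c) c))))) s)
Alpha-equivalence: compare structure up to binder renaming.
Result: True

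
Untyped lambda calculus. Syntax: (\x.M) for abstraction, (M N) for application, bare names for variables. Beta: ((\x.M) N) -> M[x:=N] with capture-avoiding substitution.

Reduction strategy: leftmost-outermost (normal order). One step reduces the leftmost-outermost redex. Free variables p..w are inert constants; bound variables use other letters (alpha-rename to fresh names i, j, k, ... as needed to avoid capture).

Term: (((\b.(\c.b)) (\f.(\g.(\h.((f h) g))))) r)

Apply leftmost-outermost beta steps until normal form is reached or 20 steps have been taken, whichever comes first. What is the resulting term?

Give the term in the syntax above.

Answer: (\f.(\g.(\h.((f h) g))))

Derivation:
Step 0: (((\b.(\c.b)) (\f.(\g.(\h.((f h) g))))) r)
Step 1: ((\c.(\f.(\g.(\h.((f h) g))))) r)
Step 2: (\f.(\g.(\h.((f h) g))))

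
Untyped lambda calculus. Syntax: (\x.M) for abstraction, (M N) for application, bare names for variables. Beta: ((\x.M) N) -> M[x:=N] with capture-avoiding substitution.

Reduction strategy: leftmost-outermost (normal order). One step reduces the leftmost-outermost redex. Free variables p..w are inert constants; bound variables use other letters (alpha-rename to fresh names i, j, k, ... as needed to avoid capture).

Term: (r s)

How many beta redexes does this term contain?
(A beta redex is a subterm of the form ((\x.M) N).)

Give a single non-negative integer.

Answer: 0

Derivation:
Term: (r s)
  (no redexes)
Total redexes: 0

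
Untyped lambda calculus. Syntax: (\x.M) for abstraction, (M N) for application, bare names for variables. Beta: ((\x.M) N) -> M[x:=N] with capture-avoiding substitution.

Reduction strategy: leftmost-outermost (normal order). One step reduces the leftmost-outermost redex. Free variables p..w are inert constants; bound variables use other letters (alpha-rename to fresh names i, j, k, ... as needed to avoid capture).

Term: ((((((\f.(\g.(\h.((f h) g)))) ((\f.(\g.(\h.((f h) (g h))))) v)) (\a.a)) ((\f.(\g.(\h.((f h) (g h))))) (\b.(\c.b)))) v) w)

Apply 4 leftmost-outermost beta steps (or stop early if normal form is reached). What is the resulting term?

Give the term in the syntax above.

Step 0: ((((((\f.(\g.(\h.((f h) g)))) ((\f.(\g.(\h.((f h) (g h))))) v)) (\a.a)) ((\f.(\g.(\h.((f h) (g h))))) (\b.(\c.b)))) v) w)
Step 1: (((((\g.(\h.((((\f.(\g.(\h.((f h) (g h))))) v) h) g))) (\a.a)) ((\f.(\g.(\h.((f h) (g h))))) (\b.(\c.b)))) v) w)
Step 2: ((((\h.((((\f.(\g.(\h.((f h) (g h))))) v) h) (\a.a))) ((\f.(\g.(\h.((f h) (g h))))) (\b.(\c.b)))) v) w)
Step 3: ((((((\f.(\g.(\h.((f h) (g h))))) v) ((\f.(\g.(\h.((f h) (g h))))) (\b.(\c.b)))) (\a.a)) v) w)
Step 4: (((((\g.(\h.((v h) (g h)))) ((\f.(\g.(\h.((f h) (g h))))) (\b.(\c.b)))) (\a.a)) v) w)

Answer: (((((\g.(\h.((v h) (g h)))) ((\f.(\g.(\h.((f h) (g h))))) (\b.(\c.b)))) (\a.a)) v) w)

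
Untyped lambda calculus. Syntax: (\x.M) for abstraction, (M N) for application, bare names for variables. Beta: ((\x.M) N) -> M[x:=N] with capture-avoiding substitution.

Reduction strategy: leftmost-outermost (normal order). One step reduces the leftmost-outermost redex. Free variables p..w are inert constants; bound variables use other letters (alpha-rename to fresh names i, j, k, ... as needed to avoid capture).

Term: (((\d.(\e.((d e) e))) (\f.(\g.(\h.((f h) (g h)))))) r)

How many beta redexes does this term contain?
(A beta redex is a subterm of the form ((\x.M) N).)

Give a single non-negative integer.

Answer: 1

Derivation:
Term: (((\d.(\e.((d e) e))) (\f.(\g.(\h.((f h) (g h)))))) r)
  Redex: ((\d.(\e.((d e) e))) (\f.(\g.(\h.((f h) (g h))))))
Total redexes: 1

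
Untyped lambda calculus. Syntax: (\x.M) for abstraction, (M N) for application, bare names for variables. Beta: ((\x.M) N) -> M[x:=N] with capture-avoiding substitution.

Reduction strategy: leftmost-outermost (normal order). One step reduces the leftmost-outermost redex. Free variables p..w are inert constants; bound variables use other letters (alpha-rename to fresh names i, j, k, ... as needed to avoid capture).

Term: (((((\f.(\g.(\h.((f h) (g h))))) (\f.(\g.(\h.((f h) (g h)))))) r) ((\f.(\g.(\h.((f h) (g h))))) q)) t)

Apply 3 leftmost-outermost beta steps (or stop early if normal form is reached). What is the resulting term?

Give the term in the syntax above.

Step 0: (((((\f.(\g.(\h.((f h) (g h))))) (\f.(\g.(\h.((f h) (g h)))))) r) ((\f.(\g.(\h.((f h) (g h))))) q)) t)
Step 1: ((((\g.(\h.(((\f.(\g.(\h.((f h) (g h))))) h) (g h)))) r) ((\f.(\g.(\h.((f h) (g h))))) q)) t)
Step 2: (((\h.(((\f.(\g.(\h.((f h) (g h))))) h) (r h))) ((\f.(\g.(\h.((f h) (g h))))) q)) t)
Step 3: ((((\f.(\g.(\h.((f h) (g h))))) ((\f.(\g.(\h.((f h) (g h))))) q)) (r ((\f.(\g.(\h.((f h) (g h))))) q))) t)

Answer: ((((\f.(\g.(\h.((f h) (g h))))) ((\f.(\g.(\h.((f h) (g h))))) q)) (r ((\f.(\g.(\h.((f h) (g h))))) q))) t)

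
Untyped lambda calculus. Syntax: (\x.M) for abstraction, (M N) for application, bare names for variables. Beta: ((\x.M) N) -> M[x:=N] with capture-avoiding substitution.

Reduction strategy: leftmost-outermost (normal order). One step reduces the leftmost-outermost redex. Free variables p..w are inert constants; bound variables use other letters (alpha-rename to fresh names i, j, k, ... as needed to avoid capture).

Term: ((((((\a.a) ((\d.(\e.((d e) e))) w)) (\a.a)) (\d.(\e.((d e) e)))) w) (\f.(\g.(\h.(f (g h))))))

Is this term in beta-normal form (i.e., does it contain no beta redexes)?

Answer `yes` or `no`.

Answer: no

Derivation:
Term: ((((((\a.a) ((\d.(\e.((d e) e))) w)) (\a.a)) (\d.(\e.((d e) e)))) w) (\f.(\g.(\h.(f (g h))))))
Found 2 beta redex(es).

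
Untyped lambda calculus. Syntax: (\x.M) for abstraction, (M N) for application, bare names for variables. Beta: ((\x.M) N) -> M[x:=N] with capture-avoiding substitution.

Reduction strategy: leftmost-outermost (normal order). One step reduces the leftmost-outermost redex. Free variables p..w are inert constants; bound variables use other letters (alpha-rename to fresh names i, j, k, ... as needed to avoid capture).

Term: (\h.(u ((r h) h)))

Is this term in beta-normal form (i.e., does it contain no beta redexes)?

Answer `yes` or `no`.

Answer: yes

Derivation:
Term: (\h.(u ((r h) h)))
No beta redexes found.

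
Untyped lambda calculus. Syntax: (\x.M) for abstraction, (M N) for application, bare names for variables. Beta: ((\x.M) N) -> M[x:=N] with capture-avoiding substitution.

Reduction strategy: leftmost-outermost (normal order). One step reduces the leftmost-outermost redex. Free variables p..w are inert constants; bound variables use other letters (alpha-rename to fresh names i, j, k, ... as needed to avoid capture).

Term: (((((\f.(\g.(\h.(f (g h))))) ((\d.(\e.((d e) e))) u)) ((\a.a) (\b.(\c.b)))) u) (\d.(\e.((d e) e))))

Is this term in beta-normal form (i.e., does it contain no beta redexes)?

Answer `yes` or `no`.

Answer: no

Derivation:
Term: (((((\f.(\g.(\h.(f (g h))))) ((\d.(\e.((d e) e))) u)) ((\a.a) (\b.(\c.b)))) u) (\d.(\e.((d e) e))))
Found 3 beta redex(es).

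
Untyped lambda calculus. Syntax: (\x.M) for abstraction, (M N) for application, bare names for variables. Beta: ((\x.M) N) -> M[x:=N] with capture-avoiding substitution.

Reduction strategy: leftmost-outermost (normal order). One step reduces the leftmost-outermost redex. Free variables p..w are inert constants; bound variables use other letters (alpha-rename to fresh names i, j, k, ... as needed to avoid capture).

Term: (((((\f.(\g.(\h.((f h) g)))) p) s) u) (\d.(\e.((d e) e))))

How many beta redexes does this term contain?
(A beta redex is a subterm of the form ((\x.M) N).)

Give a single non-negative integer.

Term: (((((\f.(\g.(\h.((f h) g)))) p) s) u) (\d.(\e.((d e) e))))
  Redex: ((\f.(\g.(\h.((f h) g)))) p)
Total redexes: 1

Answer: 1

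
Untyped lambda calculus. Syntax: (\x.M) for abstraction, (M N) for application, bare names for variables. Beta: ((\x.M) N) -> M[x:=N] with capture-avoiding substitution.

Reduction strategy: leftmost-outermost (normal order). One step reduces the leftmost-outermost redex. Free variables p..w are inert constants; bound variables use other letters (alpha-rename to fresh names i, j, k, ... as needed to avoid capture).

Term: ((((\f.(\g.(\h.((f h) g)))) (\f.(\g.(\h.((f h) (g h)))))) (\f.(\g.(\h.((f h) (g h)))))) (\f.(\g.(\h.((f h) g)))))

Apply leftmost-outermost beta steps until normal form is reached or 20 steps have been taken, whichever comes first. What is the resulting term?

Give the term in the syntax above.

Step 0: ((((\f.(\g.(\h.((f h) g)))) (\f.(\g.(\h.((f h) (g h)))))) (\f.(\g.(\h.((f h) (g h)))))) (\f.(\g.(\h.((f h) g)))))
Step 1: (((\g.(\h.(((\f.(\g.(\h.((f h) (g h))))) h) g))) (\f.(\g.(\h.((f h) (g h)))))) (\f.(\g.(\h.((f h) g)))))
Step 2: ((\h.(((\f.(\g.(\h.((f h) (g h))))) h) (\f.(\g.(\h.((f h) (g h))))))) (\f.(\g.(\h.((f h) g)))))
Step 3: (((\f.(\g.(\h.((f h) (g h))))) (\f.(\g.(\h.((f h) g))))) (\f.(\g.(\h.((f h) (g h))))))
Step 4: ((\g.(\h.(((\f.(\g.(\h.((f h) g)))) h) (g h)))) (\f.(\g.(\h.((f h) (g h))))))
Step 5: (\h.(((\f.(\g.(\h.((f h) g)))) h) ((\f.(\g.(\h.((f h) (g h))))) h)))
Step 6: (\h.((\g.(\i.((h i) g))) ((\f.(\g.(\h.((f h) (g h))))) h)))
Step 7: (\h.(\i.((h i) ((\f.(\g.(\h.((f h) (g h))))) h))))
Step 8: (\h.(\i.((h i) (\g.(\i.((h i) (g i)))))))

Answer: (\h.(\i.((h i) (\g.(\i.((h i) (g i)))))))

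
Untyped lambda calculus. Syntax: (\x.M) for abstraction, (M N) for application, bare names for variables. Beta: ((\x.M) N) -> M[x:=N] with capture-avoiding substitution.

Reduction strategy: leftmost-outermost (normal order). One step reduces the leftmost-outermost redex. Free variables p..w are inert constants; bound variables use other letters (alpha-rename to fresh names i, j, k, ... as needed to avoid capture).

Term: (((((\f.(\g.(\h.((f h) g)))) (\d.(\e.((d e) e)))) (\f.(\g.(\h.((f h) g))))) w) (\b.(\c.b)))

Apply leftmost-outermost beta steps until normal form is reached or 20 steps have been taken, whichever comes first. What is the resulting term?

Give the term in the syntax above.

Step 0: (((((\f.(\g.(\h.((f h) g)))) (\d.(\e.((d e) e)))) (\f.(\g.(\h.((f h) g))))) w) (\b.(\c.b)))
Step 1: ((((\g.(\h.(((\d.(\e.((d e) e))) h) g))) (\f.(\g.(\h.((f h) g))))) w) (\b.(\c.b)))
Step 2: (((\h.(((\d.(\e.((d e) e))) h) (\f.(\g.(\h.((f h) g)))))) w) (\b.(\c.b)))
Step 3: ((((\d.(\e.((d e) e))) w) (\f.(\g.(\h.((f h) g))))) (\b.(\c.b)))
Step 4: (((\e.((w e) e)) (\f.(\g.(\h.((f h) g))))) (\b.(\c.b)))
Step 5: (((w (\f.(\g.(\h.((f h) g))))) (\f.(\g.(\h.((f h) g))))) (\b.(\c.b)))

Answer: (((w (\f.(\g.(\h.((f h) g))))) (\f.(\g.(\h.((f h) g))))) (\b.(\c.b)))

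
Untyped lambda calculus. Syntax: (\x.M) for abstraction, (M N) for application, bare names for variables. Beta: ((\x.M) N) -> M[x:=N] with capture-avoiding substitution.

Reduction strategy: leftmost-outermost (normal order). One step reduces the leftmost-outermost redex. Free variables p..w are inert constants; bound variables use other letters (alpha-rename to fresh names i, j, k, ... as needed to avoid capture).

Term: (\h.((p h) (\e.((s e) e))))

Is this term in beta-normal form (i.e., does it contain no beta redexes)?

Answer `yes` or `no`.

Answer: yes

Derivation:
Term: (\h.((p h) (\e.((s e) e))))
No beta redexes found.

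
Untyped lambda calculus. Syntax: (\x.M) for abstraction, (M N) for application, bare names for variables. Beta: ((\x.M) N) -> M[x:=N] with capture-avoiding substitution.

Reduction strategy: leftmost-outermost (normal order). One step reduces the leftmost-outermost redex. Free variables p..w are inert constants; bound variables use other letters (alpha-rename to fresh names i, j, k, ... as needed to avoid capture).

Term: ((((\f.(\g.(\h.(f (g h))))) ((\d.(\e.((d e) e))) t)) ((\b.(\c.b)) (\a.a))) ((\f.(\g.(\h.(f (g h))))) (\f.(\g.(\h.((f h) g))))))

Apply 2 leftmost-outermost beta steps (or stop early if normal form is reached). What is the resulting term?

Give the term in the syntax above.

Step 0: ((((\f.(\g.(\h.(f (g h))))) ((\d.(\e.((d e) e))) t)) ((\b.(\c.b)) (\a.a))) ((\f.(\g.(\h.(f (g h))))) (\f.(\g.(\h.((f h) g))))))
Step 1: (((\g.(\h.(((\d.(\e.((d e) e))) t) (g h)))) ((\b.(\c.b)) (\a.a))) ((\f.(\g.(\h.(f (g h))))) (\f.(\g.(\h.((f h) g))))))
Step 2: ((\h.(((\d.(\e.((d e) e))) t) (((\b.(\c.b)) (\a.a)) h))) ((\f.(\g.(\h.(f (g h))))) (\f.(\g.(\h.((f h) g))))))

Answer: ((\h.(((\d.(\e.((d e) e))) t) (((\b.(\c.b)) (\a.a)) h))) ((\f.(\g.(\h.(f (g h))))) (\f.(\g.(\h.((f h) g))))))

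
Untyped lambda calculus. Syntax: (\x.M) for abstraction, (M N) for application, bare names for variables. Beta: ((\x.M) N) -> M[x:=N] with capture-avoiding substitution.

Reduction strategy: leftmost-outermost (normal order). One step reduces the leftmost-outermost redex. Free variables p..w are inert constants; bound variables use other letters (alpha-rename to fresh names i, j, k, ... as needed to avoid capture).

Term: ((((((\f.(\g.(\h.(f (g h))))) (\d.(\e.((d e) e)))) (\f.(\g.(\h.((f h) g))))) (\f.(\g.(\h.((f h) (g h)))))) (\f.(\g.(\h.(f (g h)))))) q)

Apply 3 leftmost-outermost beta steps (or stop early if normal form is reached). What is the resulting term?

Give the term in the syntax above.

Step 0: ((((((\f.(\g.(\h.(f (g h))))) (\d.(\e.((d e) e)))) (\f.(\g.(\h.((f h) g))))) (\f.(\g.(\h.((f h) (g h)))))) (\f.(\g.(\h.(f (g h)))))) q)
Step 1: (((((\g.(\h.((\d.(\e.((d e) e))) (g h)))) (\f.(\g.(\h.((f h) g))))) (\f.(\g.(\h.((f h) (g h)))))) (\f.(\g.(\h.(f (g h)))))) q)
Step 2: ((((\h.((\d.(\e.((d e) e))) ((\f.(\g.(\h.((f h) g)))) h))) (\f.(\g.(\h.((f h) (g h)))))) (\f.(\g.(\h.(f (g h)))))) q)
Step 3: ((((\d.(\e.((d e) e))) ((\f.(\g.(\h.((f h) g)))) (\f.(\g.(\h.((f h) (g h))))))) (\f.(\g.(\h.(f (g h)))))) q)

Answer: ((((\d.(\e.((d e) e))) ((\f.(\g.(\h.((f h) g)))) (\f.(\g.(\h.((f h) (g h))))))) (\f.(\g.(\h.(f (g h)))))) q)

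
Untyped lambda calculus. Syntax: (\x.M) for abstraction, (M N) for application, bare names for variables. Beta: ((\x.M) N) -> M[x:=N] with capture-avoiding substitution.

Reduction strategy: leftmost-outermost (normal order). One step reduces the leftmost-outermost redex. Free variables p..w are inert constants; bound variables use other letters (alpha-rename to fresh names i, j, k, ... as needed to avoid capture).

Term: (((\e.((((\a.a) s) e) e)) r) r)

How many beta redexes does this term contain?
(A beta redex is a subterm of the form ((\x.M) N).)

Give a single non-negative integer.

Answer: 2

Derivation:
Term: (((\e.((((\a.a) s) e) e)) r) r)
  Redex: ((\e.((((\a.a) s) e) e)) r)
  Redex: ((\a.a) s)
Total redexes: 2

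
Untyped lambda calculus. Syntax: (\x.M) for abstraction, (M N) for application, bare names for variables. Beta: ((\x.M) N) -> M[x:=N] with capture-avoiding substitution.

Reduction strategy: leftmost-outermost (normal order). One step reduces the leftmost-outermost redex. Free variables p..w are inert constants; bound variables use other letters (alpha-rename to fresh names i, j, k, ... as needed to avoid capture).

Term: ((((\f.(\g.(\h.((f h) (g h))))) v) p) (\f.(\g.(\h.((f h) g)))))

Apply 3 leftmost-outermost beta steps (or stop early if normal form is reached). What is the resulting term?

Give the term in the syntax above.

Answer: ((v (\f.(\g.(\h.((f h) g))))) (p (\f.(\g.(\h.((f h) g))))))

Derivation:
Step 0: ((((\f.(\g.(\h.((f h) (g h))))) v) p) (\f.(\g.(\h.((f h) g)))))
Step 1: (((\g.(\h.((v h) (g h)))) p) (\f.(\g.(\h.((f h) g)))))
Step 2: ((\h.((v h) (p h))) (\f.(\g.(\h.((f h) g)))))
Step 3: ((v (\f.(\g.(\h.((f h) g))))) (p (\f.(\g.(\h.((f h) g))))))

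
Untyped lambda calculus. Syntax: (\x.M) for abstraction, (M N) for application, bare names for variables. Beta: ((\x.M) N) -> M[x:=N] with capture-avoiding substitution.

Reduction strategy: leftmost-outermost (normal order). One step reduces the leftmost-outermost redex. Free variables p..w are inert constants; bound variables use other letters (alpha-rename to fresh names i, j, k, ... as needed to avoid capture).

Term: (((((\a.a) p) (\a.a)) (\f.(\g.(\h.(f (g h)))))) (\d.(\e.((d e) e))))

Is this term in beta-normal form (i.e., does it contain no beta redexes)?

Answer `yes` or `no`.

Answer: no

Derivation:
Term: (((((\a.a) p) (\a.a)) (\f.(\g.(\h.(f (g h)))))) (\d.(\e.((d e) e))))
Found 1 beta redex(es).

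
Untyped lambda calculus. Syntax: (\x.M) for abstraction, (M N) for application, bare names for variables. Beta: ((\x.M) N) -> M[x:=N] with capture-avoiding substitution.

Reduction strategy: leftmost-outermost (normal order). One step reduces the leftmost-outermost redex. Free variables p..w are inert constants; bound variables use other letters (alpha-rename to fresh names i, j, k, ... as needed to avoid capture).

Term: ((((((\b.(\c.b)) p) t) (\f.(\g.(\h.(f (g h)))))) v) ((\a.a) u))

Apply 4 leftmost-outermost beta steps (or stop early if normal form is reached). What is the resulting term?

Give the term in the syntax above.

Step 0: ((((((\b.(\c.b)) p) t) (\f.(\g.(\h.(f (g h)))))) v) ((\a.a) u))
Step 1: (((((\c.p) t) (\f.(\g.(\h.(f (g h)))))) v) ((\a.a) u))
Step 2: (((p (\f.(\g.(\h.(f (g h)))))) v) ((\a.a) u))
Step 3: (((p (\f.(\g.(\h.(f (g h)))))) v) u)
Step 4: (normal form reached)

Answer: (((p (\f.(\g.(\h.(f (g h)))))) v) u)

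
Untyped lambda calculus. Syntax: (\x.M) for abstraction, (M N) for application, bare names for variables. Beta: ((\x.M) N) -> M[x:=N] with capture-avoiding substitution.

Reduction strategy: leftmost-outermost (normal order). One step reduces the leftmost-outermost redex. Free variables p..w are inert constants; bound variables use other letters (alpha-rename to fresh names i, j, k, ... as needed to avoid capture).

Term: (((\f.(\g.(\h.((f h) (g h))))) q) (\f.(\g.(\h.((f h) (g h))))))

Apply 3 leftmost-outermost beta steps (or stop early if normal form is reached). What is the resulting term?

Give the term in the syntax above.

Answer: (\h.((q h) (\g.(\i.((h i) (g i))))))

Derivation:
Step 0: (((\f.(\g.(\h.((f h) (g h))))) q) (\f.(\g.(\h.((f h) (g h))))))
Step 1: ((\g.(\h.((q h) (g h)))) (\f.(\g.(\h.((f h) (g h))))))
Step 2: (\h.((q h) ((\f.(\g.(\h.((f h) (g h))))) h)))
Step 3: (\h.((q h) (\g.(\i.((h i) (g i))))))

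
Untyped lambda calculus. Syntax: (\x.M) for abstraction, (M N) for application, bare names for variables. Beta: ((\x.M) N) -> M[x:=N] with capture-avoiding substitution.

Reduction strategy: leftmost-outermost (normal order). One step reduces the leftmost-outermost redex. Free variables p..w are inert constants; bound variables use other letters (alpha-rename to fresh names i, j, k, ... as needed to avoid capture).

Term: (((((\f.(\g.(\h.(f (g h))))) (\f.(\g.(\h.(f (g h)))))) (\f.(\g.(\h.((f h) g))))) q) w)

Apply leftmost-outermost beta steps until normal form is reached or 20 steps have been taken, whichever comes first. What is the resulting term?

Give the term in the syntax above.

Answer: (\h.(\i.((q i) (w h))))

Derivation:
Step 0: (((((\f.(\g.(\h.(f (g h))))) (\f.(\g.(\h.(f (g h)))))) (\f.(\g.(\h.((f h) g))))) q) w)
Step 1: ((((\g.(\h.((\f.(\g.(\h.(f (g h))))) (g h)))) (\f.(\g.(\h.((f h) g))))) q) w)
Step 2: (((\h.((\f.(\g.(\h.(f (g h))))) ((\f.(\g.(\h.((f h) g)))) h))) q) w)
Step 3: (((\f.(\g.(\h.(f (g h))))) ((\f.(\g.(\h.((f h) g)))) q)) w)
Step 4: ((\g.(\h.(((\f.(\g.(\h.((f h) g)))) q) (g h)))) w)
Step 5: (\h.(((\f.(\g.(\h.((f h) g)))) q) (w h)))
Step 6: (\h.((\g.(\h.((q h) g))) (w h)))
Step 7: (\h.(\i.((q i) (w h))))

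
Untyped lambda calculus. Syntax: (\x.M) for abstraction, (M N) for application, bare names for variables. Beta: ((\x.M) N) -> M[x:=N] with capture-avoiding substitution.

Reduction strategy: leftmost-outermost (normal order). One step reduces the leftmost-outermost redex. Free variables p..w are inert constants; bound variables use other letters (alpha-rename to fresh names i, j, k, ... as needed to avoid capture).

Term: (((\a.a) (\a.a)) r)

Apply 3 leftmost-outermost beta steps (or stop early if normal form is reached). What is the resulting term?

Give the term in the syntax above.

Step 0: (((\a.a) (\a.a)) r)
Step 1: ((\a.a) r)
Step 2: r
Step 3: (normal form reached)

Answer: r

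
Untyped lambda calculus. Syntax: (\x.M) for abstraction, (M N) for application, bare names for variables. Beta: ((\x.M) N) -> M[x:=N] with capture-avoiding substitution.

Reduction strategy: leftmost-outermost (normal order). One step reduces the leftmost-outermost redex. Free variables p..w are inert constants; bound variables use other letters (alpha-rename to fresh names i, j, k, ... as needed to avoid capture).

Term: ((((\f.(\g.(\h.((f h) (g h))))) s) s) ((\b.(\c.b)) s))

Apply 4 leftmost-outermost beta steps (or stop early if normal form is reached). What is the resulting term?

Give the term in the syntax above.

Answer: ((s (\c.s)) (s ((\b.(\c.b)) s)))

Derivation:
Step 0: ((((\f.(\g.(\h.((f h) (g h))))) s) s) ((\b.(\c.b)) s))
Step 1: (((\g.(\h.((s h) (g h)))) s) ((\b.(\c.b)) s))
Step 2: ((\h.((s h) (s h))) ((\b.(\c.b)) s))
Step 3: ((s ((\b.(\c.b)) s)) (s ((\b.(\c.b)) s)))
Step 4: ((s (\c.s)) (s ((\b.(\c.b)) s)))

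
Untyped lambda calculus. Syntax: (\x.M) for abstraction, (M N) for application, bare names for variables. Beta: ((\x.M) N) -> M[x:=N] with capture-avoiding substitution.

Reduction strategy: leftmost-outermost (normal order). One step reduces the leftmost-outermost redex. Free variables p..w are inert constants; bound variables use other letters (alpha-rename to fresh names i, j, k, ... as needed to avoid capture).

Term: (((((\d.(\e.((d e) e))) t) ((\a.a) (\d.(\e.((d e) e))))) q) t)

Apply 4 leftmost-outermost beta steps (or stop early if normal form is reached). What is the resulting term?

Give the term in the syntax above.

Step 0: (((((\d.(\e.((d e) e))) t) ((\a.a) (\d.(\e.((d e) e))))) q) t)
Step 1: ((((\e.((t e) e)) ((\a.a) (\d.(\e.((d e) e))))) q) t)
Step 2: ((((t ((\a.a) (\d.(\e.((d e) e))))) ((\a.a) (\d.(\e.((d e) e))))) q) t)
Step 3: ((((t (\d.(\e.((d e) e)))) ((\a.a) (\d.(\e.((d e) e))))) q) t)
Step 4: ((((t (\d.(\e.((d e) e)))) (\d.(\e.((d e) e)))) q) t)

Answer: ((((t (\d.(\e.((d e) e)))) (\d.(\e.((d e) e)))) q) t)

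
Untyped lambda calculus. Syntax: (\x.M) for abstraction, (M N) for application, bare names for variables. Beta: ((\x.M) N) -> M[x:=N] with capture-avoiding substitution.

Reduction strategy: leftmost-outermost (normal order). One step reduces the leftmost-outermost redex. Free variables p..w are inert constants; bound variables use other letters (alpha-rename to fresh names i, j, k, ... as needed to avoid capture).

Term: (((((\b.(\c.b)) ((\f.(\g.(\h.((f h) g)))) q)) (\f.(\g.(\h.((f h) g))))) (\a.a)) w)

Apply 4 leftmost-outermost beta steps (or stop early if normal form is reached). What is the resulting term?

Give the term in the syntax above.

Answer: ((\h.((q h) (\a.a))) w)

Derivation:
Step 0: (((((\b.(\c.b)) ((\f.(\g.(\h.((f h) g)))) q)) (\f.(\g.(\h.((f h) g))))) (\a.a)) w)
Step 1: ((((\c.((\f.(\g.(\h.((f h) g)))) q)) (\f.(\g.(\h.((f h) g))))) (\a.a)) w)
Step 2: ((((\f.(\g.(\h.((f h) g)))) q) (\a.a)) w)
Step 3: (((\g.(\h.((q h) g))) (\a.a)) w)
Step 4: ((\h.((q h) (\a.a))) w)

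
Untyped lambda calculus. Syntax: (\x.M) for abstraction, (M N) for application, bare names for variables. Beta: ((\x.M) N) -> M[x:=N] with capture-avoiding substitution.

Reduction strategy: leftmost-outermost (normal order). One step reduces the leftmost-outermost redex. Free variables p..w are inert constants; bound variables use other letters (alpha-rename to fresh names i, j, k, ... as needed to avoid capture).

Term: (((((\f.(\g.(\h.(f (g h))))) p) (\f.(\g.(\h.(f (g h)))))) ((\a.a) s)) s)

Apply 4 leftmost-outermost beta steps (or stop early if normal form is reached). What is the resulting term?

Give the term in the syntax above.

Step 0: (((((\f.(\g.(\h.(f (g h))))) p) (\f.(\g.(\h.(f (g h)))))) ((\a.a) s)) s)
Step 1: ((((\g.(\h.(p (g h)))) (\f.(\g.(\h.(f (g h)))))) ((\a.a) s)) s)
Step 2: (((\h.(p ((\f.(\g.(\h.(f (g h))))) h))) ((\a.a) s)) s)
Step 3: ((p ((\f.(\g.(\h.(f (g h))))) ((\a.a) s))) s)
Step 4: ((p (\g.(\h.(((\a.a) s) (g h))))) s)

Answer: ((p (\g.(\h.(((\a.a) s) (g h))))) s)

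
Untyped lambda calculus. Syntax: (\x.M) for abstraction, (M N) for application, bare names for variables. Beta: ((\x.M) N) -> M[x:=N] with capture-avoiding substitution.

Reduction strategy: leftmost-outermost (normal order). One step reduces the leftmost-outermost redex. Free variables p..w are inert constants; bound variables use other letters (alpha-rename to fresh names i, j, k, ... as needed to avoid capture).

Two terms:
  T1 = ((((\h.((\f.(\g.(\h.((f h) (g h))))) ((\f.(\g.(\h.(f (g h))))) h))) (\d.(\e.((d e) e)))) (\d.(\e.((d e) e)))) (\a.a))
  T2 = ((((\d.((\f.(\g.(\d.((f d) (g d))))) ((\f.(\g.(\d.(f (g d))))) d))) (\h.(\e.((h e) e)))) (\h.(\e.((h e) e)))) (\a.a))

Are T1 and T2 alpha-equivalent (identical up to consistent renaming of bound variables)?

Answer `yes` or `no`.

Term 1: ((((\h.((\f.(\g.(\h.((f h) (g h))))) ((\f.(\g.(\h.(f (g h))))) h))) (\d.(\e.((d e) e)))) (\d.(\e.((d e) e)))) (\a.a))
Term 2: ((((\d.((\f.(\g.(\d.((f d) (g d))))) ((\f.(\g.(\d.(f (g d))))) d))) (\h.(\e.((h e) e)))) (\h.(\e.((h e) e)))) (\a.a))
Alpha-equivalence: compare structure up to binder renaming.
Result: True

Answer: yes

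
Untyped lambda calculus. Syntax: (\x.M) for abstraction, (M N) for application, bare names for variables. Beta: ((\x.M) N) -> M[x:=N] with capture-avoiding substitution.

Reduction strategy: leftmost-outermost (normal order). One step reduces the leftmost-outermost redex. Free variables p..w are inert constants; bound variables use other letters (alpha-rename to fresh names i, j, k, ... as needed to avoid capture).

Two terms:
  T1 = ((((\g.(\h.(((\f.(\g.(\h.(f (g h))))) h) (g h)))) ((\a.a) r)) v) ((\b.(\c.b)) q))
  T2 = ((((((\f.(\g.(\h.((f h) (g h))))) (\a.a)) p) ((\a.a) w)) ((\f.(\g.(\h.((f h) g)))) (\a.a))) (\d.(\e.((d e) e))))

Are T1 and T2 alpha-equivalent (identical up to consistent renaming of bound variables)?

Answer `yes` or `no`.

Term 1: ((((\g.(\h.(((\f.(\g.(\h.(f (g h))))) h) (g h)))) ((\a.a) r)) v) ((\b.(\c.b)) q))
Term 2: ((((((\f.(\g.(\h.((f h) (g h))))) (\a.a)) p) ((\a.a) w)) ((\f.(\g.(\h.((f h) g)))) (\a.a))) (\d.(\e.((d e) e))))
Alpha-equivalence: compare structure up to binder renaming.
Result: False

Answer: no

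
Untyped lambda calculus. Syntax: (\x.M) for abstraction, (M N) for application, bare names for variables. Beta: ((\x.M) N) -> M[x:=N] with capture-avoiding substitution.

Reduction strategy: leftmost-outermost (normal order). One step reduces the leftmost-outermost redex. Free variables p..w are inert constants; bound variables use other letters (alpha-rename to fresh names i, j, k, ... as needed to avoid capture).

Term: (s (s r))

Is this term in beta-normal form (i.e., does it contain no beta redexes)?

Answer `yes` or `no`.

Answer: yes

Derivation:
Term: (s (s r))
No beta redexes found.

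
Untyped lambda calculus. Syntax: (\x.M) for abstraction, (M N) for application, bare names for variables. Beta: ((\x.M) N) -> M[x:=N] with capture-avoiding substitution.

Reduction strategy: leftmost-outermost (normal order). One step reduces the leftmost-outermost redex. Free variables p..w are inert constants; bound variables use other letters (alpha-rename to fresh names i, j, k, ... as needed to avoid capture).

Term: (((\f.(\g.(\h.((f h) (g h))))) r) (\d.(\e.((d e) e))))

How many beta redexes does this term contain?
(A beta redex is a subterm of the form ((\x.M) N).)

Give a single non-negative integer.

Term: (((\f.(\g.(\h.((f h) (g h))))) r) (\d.(\e.((d e) e))))
  Redex: ((\f.(\g.(\h.((f h) (g h))))) r)
Total redexes: 1

Answer: 1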